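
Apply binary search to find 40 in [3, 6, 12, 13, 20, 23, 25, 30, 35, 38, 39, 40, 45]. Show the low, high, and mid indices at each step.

Binary search for 40 in [3, 6, 12, 13, 20, 23, 25, 30, 35, 38, 39, 40, 45]:

lo=0, hi=12, mid=6, arr[mid]=25 -> 25 < 40, search right half
lo=7, hi=12, mid=9, arr[mid]=38 -> 38 < 40, search right half
lo=10, hi=12, mid=11, arr[mid]=40 -> Found target at index 11!

Binary search finds 40 at index 11 after 3 comparisons. The search repeatedly halves the search space by comparing with the middle element.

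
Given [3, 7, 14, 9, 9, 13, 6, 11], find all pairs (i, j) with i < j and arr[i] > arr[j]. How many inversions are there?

Finding inversions in [3, 7, 14, 9, 9, 13, 6, 11]:

(1, 6): arr[1]=7 > arr[6]=6
(2, 3): arr[2]=14 > arr[3]=9
(2, 4): arr[2]=14 > arr[4]=9
(2, 5): arr[2]=14 > arr[5]=13
(2, 6): arr[2]=14 > arr[6]=6
(2, 7): arr[2]=14 > arr[7]=11
(3, 6): arr[3]=9 > arr[6]=6
(4, 6): arr[4]=9 > arr[6]=6
(5, 6): arr[5]=13 > arr[6]=6
(5, 7): arr[5]=13 > arr[7]=11

Total inversions: 10

The array has 10 inversion(s): (1,6), (2,3), (2,4), (2,5), (2,6), (2,7), (3,6), (4,6), (5,6), (5,7). Each pair (i,j) satisfies i < j and arr[i] > arr[j].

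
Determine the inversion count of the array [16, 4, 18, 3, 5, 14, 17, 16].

Finding inversions in [16, 4, 18, 3, 5, 14, 17, 16]:

(0, 1): arr[0]=16 > arr[1]=4
(0, 3): arr[0]=16 > arr[3]=3
(0, 4): arr[0]=16 > arr[4]=5
(0, 5): arr[0]=16 > arr[5]=14
(1, 3): arr[1]=4 > arr[3]=3
(2, 3): arr[2]=18 > arr[3]=3
(2, 4): arr[2]=18 > arr[4]=5
(2, 5): arr[2]=18 > arr[5]=14
(2, 6): arr[2]=18 > arr[6]=17
(2, 7): arr[2]=18 > arr[7]=16
(6, 7): arr[6]=17 > arr[7]=16

Total inversions: 11

The array has 11 inversion(s): (0,1), (0,3), (0,4), (0,5), (1,3), (2,3), (2,4), (2,5), (2,6), (2,7), (6,7). Each pair (i,j) satisfies i < j and arr[i] > arr[j].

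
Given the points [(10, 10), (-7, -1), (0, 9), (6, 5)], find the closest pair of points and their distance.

Computing all pairwise distances among 4 points:

d((10, 10), (-7, -1)) = 20.2485
d((10, 10), (0, 9)) = 10.0499
d((10, 10), (6, 5)) = 6.4031 <-- minimum
d((-7, -1), (0, 9)) = 12.2066
d((-7, -1), (6, 5)) = 14.3178
d((0, 9), (6, 5)) = 7.2111

Closest pair: (10, 10) and (6, 5) with distance 6.4031

The closest pair is (10, 10) and (6, 5) with Euclidean distance 6.4031. For 4 points, brute-force pairwise comparison is shown above. For large n, the divide-and-conquer algorithm (sort by x, recurse on halves, check the dividing strip) achieves O(n log n).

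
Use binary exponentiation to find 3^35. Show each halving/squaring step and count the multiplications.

Computing 3^35 by squaring (build up from 3^1; each line after the first costs one multiplication):

3^1 = 3
3^2 = (3^1)^2 = 3^2 = 9
3^4 = (3^2)^2 = 9^2 = 81
3^8 = (3^4)^2 = 81^2 = 6561
3^16 = (3^8)^2 = 6561^2 = 43046721
3^17 = 3 * 3^16 = 3 * 43046721 = 129140163
3^34 = (3^17)^2 = 129140163^2 = 16677181699666569
3^35 = 3 * 3^34 = 3 * 16677181699666569 = 50031545098999707

Result: 50031545098999707
Multiplications needed: 7 (7 lines after 3^1)

3^35 = 50031545098999707. Using exponentiation by squaring, this requires 7 multiplications. The key idea: if the exponent is even, square the half-power; if odd, multiply by the base once.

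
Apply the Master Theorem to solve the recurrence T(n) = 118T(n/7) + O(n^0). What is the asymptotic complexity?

Master Theorem for T(n) = 118T(n/7) + O(n^0):

a = 118, b = 7, c = 0
log_b(a) = log_7(118) = 2.4516

Case 1: c = 0 < log_7(118) = 2.4516
T(n) = O(n^(log_7 118))

For T(n) = 118T(n/7) + O(n^0): log_7(118) = 2.4516. This is Case 1 of the Master Theorem (c < log_b(a), work dominated by leaves), giving O(n^(log_7 118)).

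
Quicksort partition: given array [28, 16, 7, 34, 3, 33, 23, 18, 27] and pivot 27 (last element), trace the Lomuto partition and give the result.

Lomuto partition with pivot = 27:

Initial array: [28, 16, 7, 34, 3, 33, 23, 18, 27]

arr[0]=28 > 27: no swap
arr[1]=16 <= 27: swap with position 0, array becomes [16, 28, 7, 34, 3, 33, 23, 18, 27]
arr[2]=7 <= 27: swap with position 1, array becomes [16, 7, 28, 34, 3, 33, 23, 18, 27]
arr[3]=34 > 27: no swap
arr[4]=3 <= 27: swap with position 2, array becomes [16, 7, 3, 34, 28, 33, 23, 18, 27]
arr[5]=33 > 27: no swap
arr[6]=23 <= 27: swap with position 3, array becomes [16, 7, 3, 23, 28, 33, 34, 18, 27]
arr[7]=18 <= 27: swap with position 4, array becomes [16, 7, 3, 23, 18, 33, 34, 28, 27]

Place pivot at position 5: [16, 7, 3, 23, 18, 27, 34, 28, 33]
Pivot position: 5

After partitioning with pivot 27, the array becomes [16, 7, 3, 23, 18, 27, 34, 28, 33]. The pivot is placed at index 5. All elements to the left of the pivot are <= 27, and all elements to the right are > 27.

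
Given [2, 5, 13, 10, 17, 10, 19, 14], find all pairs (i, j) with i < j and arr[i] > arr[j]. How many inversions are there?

Finding inversions in [2, 5, 13, 10, 17, 10, 19, 14]:

(2, 3): arr[2]=13 > arr[3]=10
(2, 5): arr[2]=13 > arr[5]=10
(4, 5): arr[4]=17 > arr[5]=10
(4, 7): arr[4]=17 > arr[7]=14
(6, 7): arr[6]=19 > arr[7]=14

Total inversions: 5

The array has 5 inversion(s): (2,3), (2,5), (4,5), (4,7), (6,7). Each pair (i,j) satisfies i < j and arr[i] > arr[j].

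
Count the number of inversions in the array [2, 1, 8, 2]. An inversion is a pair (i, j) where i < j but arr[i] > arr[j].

Finding inversions in [2, 1, 8, 2]:

(0, 1): arr[0]=2 > arr[1]=1
(2, 3): arr[2]=8 > arr[3]=2

Total inversions: 2

The array has 2 inversion(s): (0,1), (2,3). Each pair (i,j) satisfies i < j and arr[i] > arr[j].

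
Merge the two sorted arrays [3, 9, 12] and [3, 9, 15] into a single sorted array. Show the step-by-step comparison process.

Merging process:

Compare 3 vs 3: take 3 from left. Merged: [3]
Compare 9 vs 3: take 3 from right. Merged: [3, 3]
Compare 9 vs 9: take 9 from left. Merged: [3, 3, 9]
Compare 12 vs 9: take 9 from right. Merged: [3, 3, 9, 9]
Compare 12 vs 15: take 12 from left. Merged: [3, 3, 9, 9, 12]
Append remaining from right: [15]. Merged: [3, 3, 9, 9, 12, 15]

Final merged array: [3, 3, 9, 9, 12, 15]
Total comparisons: 5

The merged array is [3, 3, 9, 9, 12, 15], requiring 5 comparisons. The merge step runs in O(n) time where n is the total number of elements.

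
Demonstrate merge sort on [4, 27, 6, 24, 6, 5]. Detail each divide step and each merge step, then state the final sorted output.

Merge sort trace:

Split: [4, 27, 6, 24, 6, 5] -> [4, 27, 6] and [24, 6, 5]
  Split: [4, 27, 6] -> [4] and [27, 6]
    Split: [27, 6] -> [27] and [6]
    Merge: [27] + [6] -> [6, 27]
  Merge: [4] + [6, 27] -> [4, 6, 27]
  Split: [24, 6, 5] -> [24] and [6, 5]
    Split: [6, 5] -> [6] and [5]
    Merge: [6] + [5] -> [5, 6]
  Merge: [24] + [5, 6] -> [5, 6, 24]
Merge: [4, 6, 27] + [5, 6, 24] -> [4, 5, 6, 6, 24, 27]

Final sorted array: [4, 5, 6, 6, 24, 27]

The merge sort proceeds by recursively splitting the array and merging sorted halves.
After all merges, the sorted array is [4, 5, 6, 6, 24, 27].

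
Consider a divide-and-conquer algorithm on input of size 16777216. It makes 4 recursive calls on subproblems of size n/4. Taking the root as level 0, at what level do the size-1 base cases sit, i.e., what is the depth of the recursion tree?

For divide and conquer with division factor 4:

Problem sizes at each level:
Level 0: 16777216
Level 1: 4194304
Level 2: 1048576
Level 3: 262144
Level 4: 65536
Level 5: 16384
Level 6: 4096
Level 7: 1024
Level 8: 256
Level 9: 64
Level 10: 16
Level 11: 4
Level 12: 1

The root is level 0 and the size-1 base case is level 12 (the tree spans levels 0 through 12, i.e. 13 levels counting the root), so the depth is the number of divisions: log_4(16777216) = 12

The recursion tree depth is log_4(16777216) = 12. At each level, the problem size is divided by 4, so it takes 12 divisions to reduce to a base case of size 1. The algorithm makes 4 recursive calls at each level.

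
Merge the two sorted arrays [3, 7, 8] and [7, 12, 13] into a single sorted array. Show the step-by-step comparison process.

Merging process:

Compare 3 vs 7: take 3 from left. Merged: [3]
Compare 7 vs 7: take 7 from left. Merged: [3, 7]
Compare 8 vs 7: take 7 from right. Merged: [3, 7, 7]
Compare 8 vs 12: take 8 from left. Merged: [3, 7, 7, 8]
Append remaining from right: [12, 13]. Merged: [3, 7, 7, 8, 12, 13]

Final merged array: [3, 7, 7, 8, 12, 13]
Total comparisons: 4

The merged array is [3, 7, 7, 8, 12, 13], requiring 4 comparisons. The merge step runs in O(n) time where n is the total number of elements.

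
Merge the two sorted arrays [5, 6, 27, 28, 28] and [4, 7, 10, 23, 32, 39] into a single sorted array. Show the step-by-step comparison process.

Merging process:

Compare 5 vs 4: take 4 from right. Merged: [4]
Compare 5 vs 7: take 5 from left. Merged: [4, 5]
Compare 6 vs 7: take 6 from left. Merged: [4, 5, 6]
Compare 27 vs 7: take 7 from right. Merged: [4, 5, 6, 7]
Compare 27 vs 10: take 10 from right. Merged: [4, 5, 6, 7, 10]
Compare 27 vs 23: take 23 from right. Merged: [4, 5, 6, 7, 10, 23]
Compare 27 vs 32: take 27 from left. Merged: [4, 5, 6, 7, 10, 23, 27]
Compare 28 vs 32: take 28 from left. Merged: [4, 5, 6, 7, 10, 23, 27, 28]
Compare 28 vs 32: take 28 from left. Merged: [4, 5, 6, 7, 10, 23, 27, 28, 28]
Append remaining from right: [32, 39]. Merged: [4, 5, 6, 7, 10, 23, 27, 28, 28, 32, 39]

Final merged array: [4, 5, 6, 7, 10, 23, 27, 28, 28, 32, 39]
Total comparisons: 9

The merged array is [4, 5, 6, 7, 10, 23, 27, 28, 28, 32, 39], requiring 9 comparisons. The merge step runs in O(n) time where n is the total number of elements.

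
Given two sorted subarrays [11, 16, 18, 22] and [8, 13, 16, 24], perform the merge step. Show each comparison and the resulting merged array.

Merging process:

Compare 11 vs 8: take 8 from right. Merged: [8]
Compare 11 vs 13: take 11 from left. Merged: [8, 11]
Compare 16 vs 13: take 13 from right. Merged: [8, 11, 13]
Compare 16 vs 16: take 16 from left. Merged: [8, 11, 13, 16]
Compare 18 vs 16: take 16 from right. Merged: [8, 11, 13, 16, 16]
Compare 18 vs 24: take 18 from left. Merged: [8, 11, 13, 16, 16, 18]
Compare 22 vs 24: take 22 from left. Merged: [8, 11, 13, 16, 16, 18, 22]
Append remaining from right: [24]. Merged: [8, 11, 13, 16, 16, 18, 22, 24]

Final merged array: [8, 11, 13, 16, 16, 18, 22, 24]
Total comparisons: 7

The merged array is [8, 11, 13, 16, 16, 18, 22, 24], requiring 7 comparisons. The merge step runs in O(n) time where n is the total number of elements.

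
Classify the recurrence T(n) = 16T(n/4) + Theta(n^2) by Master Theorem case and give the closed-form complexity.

Master Theorem for T(n) = 16T(n/4) + O(n^2):

a = 16, b = 4, c = 2
log_b(a) = log_4(16) = 2.0000

Case 2: c = 2 = log_4(16) = 2.0000
T(n) = O(n^2 log n) = O(n^2 log n)

For T(n) = 16T(n/4) + O(n^2): log_4(16) = 2.0000. This is Case 2 of the Master Theorem (c = log_b(a), equal work at all levels), giving O(n^2 log n).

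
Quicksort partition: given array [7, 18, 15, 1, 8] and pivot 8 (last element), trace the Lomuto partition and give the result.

Lomuto partition with pivot = 8:

Initial array: [7, 18, 15, 1, 8]

arr[0]=7 <= 8: swap with position 0, array becomes [7, 18, 15, 1, 8]
arr[1]=18 > 8: no swap
arr[2]=15 > 8: no swap
arr[3]=1 <= 8: swap with position 1, array becomes [7, 1, 15, 18, 8]

Place pivot at position 2: [7, 1, 8, 18, 15]
Pivot position: 2

After partitioning with pivot 8, the array becomes [7, 1, 8, 18, 15]. The pivot is placed at index 2. All elements to the left of the pivot are <= 8, and all elements to the right are > 8.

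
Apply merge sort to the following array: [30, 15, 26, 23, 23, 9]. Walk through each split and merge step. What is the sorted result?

Merge sort trace:

Split: [30, 15, 26, 23, 23, 9] -> [30, 15, 26] and [23, 23, 9]
  Split: [30, 15, 26] -> [30] and [15, 26]
    Split: [15, 26] -> [15] and [26]
    Merge: [15] + [26] -> [15, 26]
  Merge: [30] + [15, 26] -> [15, 26, 30]
  Split: [23, 23, 9] -> [23] and [23, 9]
    Split: [23, 9] -> [23] and [9]
    Merge: [23] + [9] -> [9, 23]
  Merge: [23] + [9, 23] -> [9, 23, 23]
Merge: [15, 26, 30] + [9, 23, 23] -> [9, 15, 23, 23, 26, 30]

Final sorted array: [9, 15, 23, 23, 26, 30]

The merge sort proceeds by recursively splitting the array and merging sorted halves.
After all merges, the sorted array is [9, 15, 23, 23, 26, 30].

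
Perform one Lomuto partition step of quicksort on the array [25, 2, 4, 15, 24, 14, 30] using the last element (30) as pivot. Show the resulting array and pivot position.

Lomuto partition with pivot = 30:

Initial array: [25, 2, 4, 15, 24, 14, 30]

arr[0]=25 <= 30: swap with position 0, array becomes [25, 2, 4, 15, 24, 14, 30]
arr[1]=2 <= 30: swap with position 1, array becomes [25, 2, 4, 15, 24, 14, 30]
arr[2]=4 <= 30: swap with position 2, array becomes [25, 2, 4, 15, 24, 14, 30]
arr[3]=15 <= 30: swap with position 3, array becomes [25, 2, 4, 15, 24, 14, 30]
arr[4]=24 <= 30: swap with position 4, array becomes [25, 2, 4, 15, 24, 14, 30]
arr[5]=14 <= 30: swap with position 5, array becomes [25, 2, 4, 15, 24, 14, 30]

Place pivot at position 6: [25, 2, 4, 15, 24, 14, 30]
Pivot position: 6

After partitioning with pivot 30, the array becomes [25, 2, 4, 15, 24, 14, 30]. The pivot is placed at index 6. All elements to the left of the pivot are <= 30, and all elements to the right are > 30.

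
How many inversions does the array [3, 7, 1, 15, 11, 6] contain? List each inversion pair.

Finding inversions in [3, 7, 1, 15, 11, 6]:

(0, 2): arr[0]=3 > arr[2]=1
(1, 2): arr[1]=7 > arr[2]=1
(1, 5): arr[1]=7 > arr[5]=6
(3, 4): arr[3]=15 > arr[4]=11
(3, 5): arr[3]=15 > arr[5]=6
(4, 5): arr[4]=11 > arr[5]=6

Total inversions: 6

The array has 6 inversion(s): (0,2), (1,2), (1,5), (3,4), (3,5), (4,5). Each pair (i,j) satisfies i < j and arr[i] > arr[j].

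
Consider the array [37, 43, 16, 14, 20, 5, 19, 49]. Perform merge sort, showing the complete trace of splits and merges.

Merge sort trace:

Split: [37, 43, 16, 14, 20, 5, 19, 49] -> [37, 43, 16, 14] and [20, 5, 19, 49]
  Split: [37, 43, 16, 14] -> [37, 43] and [16, 14]
    Split: [37, 43] -> [37] and [43]
    Merge: [37] + [43] -> [37, 43]
    Split: [16, 14] -> [16] and [14]
    Merge: [16] + [14] -> [14, 16]
  Merge: [37, 43] + [14, 16] -> [14, 16, 37, 43]
  Split: [20, 5, 19, 49] -> [20, 5] and [19, 49]
    Split: [20, 5] -> [20] and [5]
    Merge: [20] + [5] -> [5, 20]
    Split: [19, 49] -> [19] and [49]
    Merge: [19] + [49] -> [19, 49]
  Merge: [5, 20] + [19, 49] -> [5, 19, 20, 49]
Merge: [14, 16, 37, 43] + [5, 19, 20, 49] -> [5, 14, 16, 19, 20, 37, 43, 49]

Final sorted array: [5, 14, 16, 19, 20, 37, 43, 49]

The merge sort proceeds by recursively splitting the array and merging sorted halves.
After all merges, the sorted array is [5, 14, 16, 19, 20, 37, 43, 49].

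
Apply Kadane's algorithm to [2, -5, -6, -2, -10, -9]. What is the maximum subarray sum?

Using Kadane's algorithm on [2, -5, -6, -2, -10, -9]:

Scanning through the array:
Position 1 (value -5): max_ending_here = -3, max_so_far = 2
Position 2 (value -6): max_ending_here = -6, max_so_far = 2
Position 3 (value -2): max_ending_here = -2, max_so_far = 2
Position 4 (value -10): max_ending_here = -10, max_so_far = 2
Position 5 (value -9): max_ending_here = -9, max_so_far = 2

Maximum subarray: [2]
Maximum sum: 2

The maximum subarray is [2] with sum 2. This subarray runs from index 0 to index 0.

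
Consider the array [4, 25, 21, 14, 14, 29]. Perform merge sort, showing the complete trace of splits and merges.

Merge sort trace:

Split: [4, 25, 21, 14, 14, 29] -> [4, 25, 21] and [14, 14, 29]
  Split: [4, 25, 21] -> [4] and [25, 21]
    Split: [25, 21] -> [25] and [21]
    Merge: [25] + [21] -> [21, 25]
  Merge: [4] + [21, 25] -> [4, 21, 25]
  Split: [14, 14, 29] -> [14] and [14, 29]
    Split: [14, 29] -> [14] and [29]
    Merge: [14] + [29] -> [14, 29]
  Merge: [14] + [14, 29] -> [14, 14, 29]
Merge: [4, 21, 25] + [14, 14, 29] -> [4, 14, 14, 21, 25, 29]

Final sorted array: [4, 14, 14, 21, 25, 29]

The merge sort proceeds by recursively splitting the array and merging sorted halves.
After all merges, the sorted array is [4, 14, 14, 21, 25, 29].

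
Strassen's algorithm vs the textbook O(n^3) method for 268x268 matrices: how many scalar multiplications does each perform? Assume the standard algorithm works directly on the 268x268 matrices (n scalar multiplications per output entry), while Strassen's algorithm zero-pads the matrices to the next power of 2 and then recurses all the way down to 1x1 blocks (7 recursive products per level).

Matrix multiplication for 268x268 matrices:

Strassen's algorithm requires power-of-2 dimensions. Pad 268x268 to 512x512 (next power of 2).

Standard algorithm: 268^3 = 19248832 multiplications
Strassen's algorithm: 7^(log2(512)) = 7^9 = 40353607 multiplications
Difference: 19248832 - 40353607 = -21104775 (Strassen uses MORE here due to padding overhead — for small or just-over-power-of-2 n, padding can outweigh the per-level savings)

Standard: 19248832 multiplications (268^3). Strassen: 40353607 multiplications (7^9, after padding to 512x512). Strassen reduces 8 recursive multiplications to 7 at each level.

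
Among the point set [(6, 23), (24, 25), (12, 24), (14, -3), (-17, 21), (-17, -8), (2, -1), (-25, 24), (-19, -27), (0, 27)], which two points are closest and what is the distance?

Computing all pairwise distances among 10 points:

d((6, 23), (24, 25)) = 18.1108
d((6, 23), (12, 24)) = 6.0828 <-- minimum
d((6, 23), (14, -3)) = 27.2029
d((6, 23), (-17, 21)) = 23.0868
d((6, 23), (-17, -8)) = 38.6005
d((6, 23), (2, -1)) = 24.3311
d((6, 23), (-25, 24)) = 31.0161
d((6, 23), (-19, -27)) = 55.9017
d((6, 23), (0, 27)) = 7.2111
d((24, 25), (12, 24)) = 12.0416
d((24, 25), (14, -3)) = 29.7321
d((24, 25), (-17, 21)) = 41.1947
d((24, 25), (-17, -8)) = 52.6308
d((24, 25), (2, -1)) = 34.0588
d((24, 25), (-25, 24)) = 49.0102
d((24, 25), (-19, -27)) = 67.4759
d((24, 25), (0, 27)) = 24.0832
d((12, 24), (14, -3)) = 27.074
d((12, 24), (-17, 21)) = 29.1548
d((12, 24), (-17, -8)) = 43.1856
d((12, 24), (2, -1)) = 26.9258
d((12, 24), (-25, 24)) = 37.0
d((12, 24), (-19, -27)) = 59.6825
d((12, 24), (0, 27)) = 12.3693
d((14, -3), (-17, 21)) = 39.2046
d((14, -3), (-17, -8)) = 31.4006
d((14, -3), (2, -1)) = 12.1655
d((14, -3), (-25, 24)) = 47.4342
d((14, -3), (-19, -27)) = 40.8044
d((14, -3), (0, 27)) = 33.1059
d((-17, 21), (-17, -8)) = 29.0
d((-17, 21), (2, -1)) = 29.0689
d((-17, 21), (-25, 24)) = 8.544
d((-17, 21), (-19, -27)) = 48.0416
d((-17, 21), (0, 27)) = 18.0278
d((-17, -8), (2, -1)) = 20.2485
d((-17, -8), (-25, 24)) = 32.9848
d((-17, -8), (-19, -27)) = 19.105
d((-17, -8), (0, 27)) = 38.9102
d((2, -1), (-25, 24)) = 36.7967
d((2, -1), (-19, -27)) = 33.4215
d((2, -1), (0, 27)) = 28.0713
d((-25, 24), (-19, -27)) = 51.3517
d((-25, 24), (0, 27)) = 25.1794
d((-19, -27), (0, 27)) = 57.2451

Closest pair: (6, 23) and (12, 24) with distance 6.0828

The closest pair is (6, 23) and (12, 24) with Euclidean distance 6.0828. For 10 points, brute-force pairwise comparison is shown above. For large n, the divide-and-conquer algorithm (sort by x, recurse on halves, check the dividing strip) achieves O(n log n).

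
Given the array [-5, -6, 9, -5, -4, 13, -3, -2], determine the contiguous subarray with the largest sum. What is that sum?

Using Kadane's algorithm on [-5, -6, 9, -5, -4, 13, -3, -2]:

Scanning through the array:
Position 1 (value -6): max_ending_here = -6, max_so_far = -5
Position 2 (value 9): max_ending_here = 9, max_so_far = 9
Position 3 (value -5): max_ending_here = 4, max_so_far = 9
Position 4 (value -4): max_ending_here = 0, max_so_far = 9
Position 5 (value 13): max_ending_here = 13, max_so_far = 13
Position 6 (value -3): max_ending_here = 10, max_so_far = 13
Position 7 (value -2): max_ending_here = 8, max_so_far = 13

Maximum subarray: [9, -5, -4, 13]
Maximum sum: 13

The maximum subarray is [9, -5, -4, 13] with sum 13. This subarray runs from index 2 to index 5.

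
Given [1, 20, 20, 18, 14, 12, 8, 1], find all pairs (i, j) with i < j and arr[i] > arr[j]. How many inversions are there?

Finding inversions in [1, 20, 20, 18, 14, 12, 8, 1]:

(1, 3): arr[1]=20 > arr[3]=18
(1, 4): arr[1]=20 > arr[4]=14
(1, 5): arr[1]=20 > arr[5]=12
(1, 6): arr[1]=20 > arr[6]=8
(1, 7): arr[1]=20 > arr[7]=1
(2, 3): arr[2]=20 > arr[3]=18
(2, 4): arr[2]=20 > arr[4]=14
(2, 5): arr[2]=20 > arr[5]=12
(2, 6): arr[2]=20 > arr[6]=8
(2, 7): arr[2]=20 > arr[7]=1
(3, 4): arr[3]=18 > arr[4]=14
(3, 5): arr[3]=18 > arr[5]=12
(3, 6): arr[3]=18 > arr[6]=8
(3, 7): arr[3]=18 > arr[7]=1
(4, 5): arr[4]=14 > arr[5]=12
(4, 6): arr[4]=14 > arr[6]=8
(4, 7): arr[4]=14 > arr[7]=1
(5, 6): arr[5]=12 > arr[6]=8
(5, 7): arr[5]=12 > arr[7]=1
(6, 7): arr[6]=8 > arr[7]=1

Total inversions: 20

The array has 20 inversion(s): (1,3), (1,4), (1,5), (1,6), (1,7), (2,3), (2,4), (2,5), (2,6), (2,7), (3,4), (3,5), (3,6), (3,7), (4,5), (4,6), (4,7), (5,6), (5,7), (6,7). Each pair (i,j) satisfies i < j and arr[i] > arr[j].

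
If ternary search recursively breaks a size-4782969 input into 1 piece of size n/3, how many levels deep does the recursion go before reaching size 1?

For divide and conquer with division factor 3:

Problem sizes at each level:
Level 0: 4782969
Level 1: 1594323
Level 2: 531441
Level 3: 177147
Level 4: 59049
Level 5: 19683
Level 6: 6561
Level 7: 2187
Level 8: 729
Level 9: 243
Level 10: 81
Level 11: 27
Level 12: 9
Level 13: 3
Level 14: 1

The root is level 0 and the size-1 base case is level 14 (the tree spans levels 0 through 14, i.e. 15 levels counting the root), so the depth is the number of divisions: log_3(4782969) = 14

The recursion tree depth is log_3(4782969) = 14. At each level, the problem size is divided by 3, so it takes 14 divisions to reduce to a base case of size 1. The algorithm makes 1 recursive call at each level.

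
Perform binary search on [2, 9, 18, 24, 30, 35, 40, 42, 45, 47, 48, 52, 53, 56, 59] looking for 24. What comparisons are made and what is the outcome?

Binary search for 24 in [2, 9, 18, 24, 30, 35, 40, 42, 45, 47, 48, 52, 53, 56, 59]:

lo=0, hi=14, mid=7, arr[mid]=42 -> 42 > 24, search left half
lo=0, hi=6, mid=3, arr[mid]=24 -> Found target at index 3!

Binary search finds 24 at index 3 after 2 comparisons. The search repeatedly halves the search space by comparing with the middle element.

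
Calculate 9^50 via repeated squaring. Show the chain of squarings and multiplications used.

Computing 9^50 by squaring (build up from 9^1; each line after the first costs one multiplication):

9^1 = 9
9^2 = (9^1)^2 = 9^2 = 81
9^3 = 9 * 9^2 = 9 * 81 = 729
9^6 = (9^3)^2 = 729^2 = 531441
9^12 = (9^6)^2 = 531441^2 = 282429536481
9^24 = (9^12)^2 = 282429536481^2 = 79766443076872509863361
9^25 = 9 * 9^24 = 9 * 79766443076872509863361 = 717897987691852588770249
9^50 = (9^25)^2 = 717897987691852588770249^2 = 515377520732011331036461129765621272702107522001

Result: 515377520732011331036461129765621272702107522001
Multiplications needed: 7 (7 lines after 9^1)

9^50 = 515377520732011331036461129765621272702107522001. Using exponentiation by squaring, this requires 7 multiplications. The key idea: if the exponent is even, square the half-power; if odd, multiply by the base once.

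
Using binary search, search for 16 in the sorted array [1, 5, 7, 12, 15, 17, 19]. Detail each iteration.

Binary search for 16 in [1, 5, 7, 12, 15, 17, 19]:

lo=0, hi=6, mid=3, arr[mid]=12 -> 12 < 16, search right half
lo=4, hi=6, mid=5, arr[mid]=17 -> 17 > 16, search left half
lo=4, hi=4, mid=4, arr[mid]=15 -> 15 < 16, search right half
lo=5 > hi=4, target 16 not found

Binary search determines that 16 is not in the array after 3 comparisons. The search space was exhausted without finding the target.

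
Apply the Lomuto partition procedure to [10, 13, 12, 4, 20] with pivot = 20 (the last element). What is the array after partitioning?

Lomuto partition with pivot = 20:

Initial array: [10, 13, 12, 4, 20]

arr[0]=10 <= 20: swap with position 0, array becomes [10, 13, 12, 4, 20]
arr[1]=13 <= 20: swap with position 1, array becomes [10, 13, 12, 4, 20]
arr[2]=12 <= 20: swap with position 2, array becomes [10, 13, 12, 4, 20]
arr[3]=4 <= 20: swap with position 3, array becomes [10, 13, 12, 4, 20]

Place pivot at position 4: [10, 13, 12, 4, 20]
Pivot position: 4

After partitioning with pivot 20, the array becomes [10, 13, 12, 4, 20]. The pivot is placed at index 4. All elements to the left of the pivot are <= 20, and all elements to the right are > 20.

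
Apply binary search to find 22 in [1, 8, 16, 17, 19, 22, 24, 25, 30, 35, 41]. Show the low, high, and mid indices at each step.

Binary search for 22 in [1, 8, 16, 17, 19, 22, 24, 25, 30, 35, 41]:

lo=0, hi=10, mid=5, arr[mid]=22 -> Found target at index 5!

Binary search finds 22 at index 5 after 1 comparisons. The search repeatedly halves the search space by comparing with the middle element.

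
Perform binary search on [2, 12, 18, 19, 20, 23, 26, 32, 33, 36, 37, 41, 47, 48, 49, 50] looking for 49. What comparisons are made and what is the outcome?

Binary search for 49 in [2, 12, 18, 19, 20, 23, 26, 32, 33, 36, 37, 41, 47, 48, 49, 50]:

lo=0, hi=15, mid=7, arr[mid]=32 -> 32 < 49, search right half
lo=8, hi=15, mid=11, arr[mid]=41 -> 41 < 49, search right half
lo=12, hi=15, mid=13, arr[mid]=48 -> 48 < 49, search right half
lo=14, hi=15, mid=14, arr[mid]=49 -> Found target at index 14!

Binary search finds 49 at index 14 after 4 comparisons. The search repeatedly halves the search space by comparing with the middle element.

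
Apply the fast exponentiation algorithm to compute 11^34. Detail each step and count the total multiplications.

Computing 11^34 by squaring (build up from 11^1; each line after the first costs one multiplication):

11^1 = 11
11^2 = (11^1)^2 = 11^2 = 121
11^4 = (11^2)^2 = 121^2 = 14641
11^8 = (11^4)^2 = 14641^2 = 214358881
11^16 = (11^8)^2 = 214358881^2 = 45949729863572161
11^17 = 11 * 11^16 = 11 * 45949729863572161 = 505447028499293771
11^34 = (11^17)^2 = 505447028499293771^2 = 255476698618765889551019445759400441

Result: 255476698618765889551019445759400441
Multiplications needed: 6 (6 lines after 11^1)

11^34 = 255476698618765889551019445759400441. Using exponentiation by squaring, this requires 6 multiplications. The key idea: if the exponent is even, square the half-power; if odd, multiply by the base once.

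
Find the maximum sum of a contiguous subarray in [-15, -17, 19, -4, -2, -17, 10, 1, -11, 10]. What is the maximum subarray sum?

Using Kadane's algorithm on [-15, -17, 19, -4, -2, -17, 10, 1, -11, 10]:

Scanning through the array:
Position 1 (value -17): max_ending_here = -17, max_so_far = -15
Position 2 (value 19): max_ending_here = 19, max_so_far = 19
Position 3 (value -4): max_ending_here = 15, max_so_far = 19
Position 4 (value -2): max_ending_here = 13, max_so_far = 19
Position 5 (value -17): max_ending_here = -4, max_so_far = 19
Position 6 (value 10): max_ending_here = 10, max_so_far = 19
Position 7 (value 1): max_ending_here = 11, max_so_far = 19
Position 8 (value -11): max_ending_here = 0, max_so_far = 19
Position 9 (value 10): max_ending_here = 10, max_so_far = 19

Maximum subarray: [19]
Maximum sum: 19

The maximum subarray is [19] with sum 19. This subarray runs from index 2 to index 2.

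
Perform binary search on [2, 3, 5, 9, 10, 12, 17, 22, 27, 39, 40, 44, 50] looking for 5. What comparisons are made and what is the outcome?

Binary search for 5 in [2, 3, 5, 9, 10, 12, 17, 22, 27, 39, 40, 44, 50]:

lo=0, hi=12, mid=6, arr[mid]=17 -> 17 > 5, search left half
lo=0, hi=5, mid=2, arr[mid]=5 -> Found target at index 2!

Binary search finds 5 at index 2 after 2 comparisons. The search repeatedly halves the search space by comparing with the middle element.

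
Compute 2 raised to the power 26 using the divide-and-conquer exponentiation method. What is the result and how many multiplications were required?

Computing 2^26 by squaring (build up from 2^1; each line after the first costs one multiplication):

2^1 = 2
2^2 = (2^1)^2 = 2^2 = 4
2^3 = 2 * 2^2 = 2 * 4 = 8
2^6 = (2^3)^2 = 8^2 = 64
2^12 = (2^6)^2 = 64^2 = 4096
2^13 = 2 * 2^12 = 2 * 4096 = 8192
2^26 = (2^13)^2 = 8192^2 = 67108864

Result: 67108864
Multiplications needed: 6 (6 lines after 2^1)

2^26 = 67108864. Using exponentiation by squaring, this requires 6 multiplications. The key idea: if the exponent is even, square the half-power; if odd, multiply by the base once.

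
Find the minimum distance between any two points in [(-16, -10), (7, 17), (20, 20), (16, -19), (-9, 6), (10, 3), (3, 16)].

Computing all pairwise distances among 7 points:

d((-16, -10), (7, 17)) = 35.4683
d((-16, -10), (20, 20)) = 46.8615
d((-16, -10), (16, -19)) = 33.2415
d((-16, -10), (-9, 6)) = 17.4642
d((-16, -10), (10, 3)) = 29.0689
d((-16, -10), (3, 16)) = 32.2025
d((7, 17), (20, 20)) = 13.3417
d((7, 17), (16, -19)) = 37.108
d((7, 17), (-9, 6)) = 19.4165
d((7, 17), (10, 3)) = 14.3178
d((7, 17), (3, 16)) = 4.1231 <-- minimum
d((20, 20), (16, -19)) = 39.2046
d((20, 20), (-9, 6)) = 32.2025
d((20, 20), (10, 3)) = 19.7231
d((20, 20), (3, 16)) = 17.4642
d((16, -19), (-9, 6)) = 35.3553
d((16, -19), (10, 3)) = 22.8035
d((16, -19), (3, 16)) = 37.3363
d((-9, 6), (10, 3)) = 19.2354
d((-9, 6), (3, 16)) = 15.6205
d((10, 3), (3, 16)) = 14.7648

Closest pair: (7, 17) and (3, 16) with distance 4.1231

The closest pair is (7, 17) and (3, 16) with Euclidean distance 4.1231. For 7 points, brute-force pairwise comparison is shown above. For large n, the divide-and-conquer algorithm (sort by x, recurse on halves, check the dividing strip) achieves O(n log n).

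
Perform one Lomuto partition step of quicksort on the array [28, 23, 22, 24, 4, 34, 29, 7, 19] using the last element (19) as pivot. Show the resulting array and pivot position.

Lomuto partition with pivot = 19:

Initial array: [28, 23, 22, 24, 4, 34, 29, 7, 19]

arr[0]=28 > 19: no swap
arr[1]=23 > 19: no swap
arr[2]=22 > 19: no swap
arr[3]=24 > 19: no swap
arr[4]=4 <= 19: swap with position 0, array becomes [4, 23, 22, 24, 28, 34, 29, 7, 19]
arr[5]=34 > 19: no swap
arr[6]=29 > 19: no swap
arr[7]=7 <= 19: swap with position 1, array becomes [4, 7, 22, 24, 28, 34, 29, 23, 19]

Place pivot at position 2: [4, 7, 19, 24, 28, 34, 29, 23, 22]
Pivot position: 2

After partitioning with pivot 19, the array becomes [4, 7, 19, 24, 28, 34, 29, 23, 22]. The pivot is placed at index 2. All elements to the left of the pivot are <= 19, and all elements to the right are > 19.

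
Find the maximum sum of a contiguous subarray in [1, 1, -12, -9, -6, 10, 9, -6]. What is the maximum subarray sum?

Using Kadane's algorithm on [1, 1, -12, -9, -6, 10, 9, -6]:

Scanning through the array:
Position 1 (value 1): max_ending_here = 2, max_so_far = 2
Position 2 (value -12): max_ending_here = -10, max_so_far = 2
Position 3 (value -9): max_ending_here = -9, max_so_far = 2
Position 4 (value -6): max_ending_here = -6, max_so_far = 2
Position 5 (value 10): max_ending_here = 10, max_so_far = 10
Position 6 (value 9): max_ending_here = 19, max_so_far = 19
Position 7 (value -6): max_ending_here = 13, max_so_far = 19

Maximum subarray: [10, 9]
Maximum sum: 19

The maximum subarray is [10, 9] with sum 19. This subarray runs from index 5 to index 6.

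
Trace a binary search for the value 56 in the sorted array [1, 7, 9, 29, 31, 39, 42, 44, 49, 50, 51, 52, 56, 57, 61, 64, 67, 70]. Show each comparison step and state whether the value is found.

Binary search for 56 in [1, 7, 9, 29, 31, 39, 42, 44, 49, 50, 51, 52, 56, 57, 61, 64, 67, 70]:

lo=0, hi=17, mid=8, arr[mid]=49 -> 49 < 56, search right half
lo=9, hi=17, mid=13, arr[mid]=57 -> 57 > 56, search left half
lo=9, hi=12, mid=10, arr[mid]=51 -> 51 < 56, search right half
lo=11, hi=12, mid=11, arr[mid]=52 -> 52 < 56, search right half
lo=12, hi=12, mid=12, arr[mid]=56 -> Found target at index 12!

Binary search finds 56 at index 12 after 5 comparisons. The search repeatedly halves the search space by comparing with the middle element.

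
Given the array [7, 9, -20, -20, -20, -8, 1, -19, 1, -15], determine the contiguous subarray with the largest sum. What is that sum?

Using Kadane's algorithm on [7, 9, -20, -20, -20, -8, 1, -19, 1, -15]:

Scanning through the array:
Position 1 (value 9): max_ending_here = 16, max_so_far = 16
Position 2 (value -20): max_ending_here = -4, max_so_far = 16
Position 3 (value -20): max_ending_here = -20, max_so_far = 16
Position 4 (value -20): max_ending_here = -20, max_so_far = 16
Position 5 (value -8): max_ending_here = -8, max_so_far = 16
Position 6 (value 1): max_ending_here = 1, max_so_far = 16
Position 7 (value -19): max_ending_here = -18, max_so_far = 16
Position 8 (value 1): max_ending_here = 1, max_so_far = 16
Position 9 (value -15): max_ending_here = -14, max_so_far = 16

Maximum subarray: [7, 9]
Maximum sum: 16

The maximum subarray is [7, 9] with sum 16. This subarray runs from index 0 to index 1.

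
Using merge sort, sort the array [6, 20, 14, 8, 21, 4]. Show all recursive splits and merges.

Merge sort trace:

Split: [6, 20, 14, 8, 21, 4] -> [6, 20, 14] and [8, 21, 4]
  Split: [6, 20, 14] -> [6] and [20, 14]
    Split: [20, 14] -> [20] and [14]
    Merge: [20] + [14] -> [14, 20]
  Merge: [6] + [14, 20] -> [6, 14, 20]
  Split: [8, 21, 4] -> [8] and [21, 4]
    Split: [21, 4] -> [21] and [4]
    Merge: [21] + [4] -> [4, 21]
  Merge: [8] + [4, 21] -> [4, 8, 21]
Merge: [6, 14, 20] + [4, 8, 21] -> [4, 6, 8, 14, 20, 21]

Final sorted array: [4, 6, 8, 14, 20, 21]

The merge sort proceeds by recursively splitting the array and merging sorted halves.
After all merges, the sorted array is [4, 6, 8, 14, 20, 21].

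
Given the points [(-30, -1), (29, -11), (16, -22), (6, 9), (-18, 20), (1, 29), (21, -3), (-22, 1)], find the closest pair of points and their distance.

Computing all pairwise distances among 8 points:

d((-30, -1), (29, -11)) = 59.8415
d((-30, -1), (16, -22)) = 50.5668
d((-30, -1), (6, 9)) = 37.3631
d((-30, -1), (-18, 20)) = 24.1868
d((-30, -1), (1, 29)) = 43.1393
d((-30, -1), (21, -3)) = 51.0392
d((-30, -1), (-22, 1)) = 8.2462 <-- minimum
d((29, -11), (16, -22)) = 17.0294
d((29, -11), (6, 9)) = 30.4795
d((29, -11), (-18, 20)) = 56.3028
d((29, -11), (1, 29)) = 48.8262
d((29, -11), (21, -3)) = 11.3137
d((29, -11), (-22, 1)) = 52.3927
d((16, -22), (6, 9)) = 32.573
d((16, -22), (-18, 20)) = 54.037
d((16, -22), (1, 29)) = 53.1601
d((16, -22), (21, -3)) = 19.6469
d((16, -22), (-22, 1)) = 44.4185
d((6, 9), (-18, 20)) = 26.4008
d((6, 9), (1, 29)) = 20.6155
d((6, 9), (21, -3)) = 19.2094
d((6, 9), (-22, 1)) = 29.1204
d((-18, 20), (1, 29)) = 21.0238
d((-18, 20), (21, -3)) = 45.2769
d((-18, 20), (-22, 1)) = 19.4165
d((1, 29), (21, -3)) = 37.7359
d((1, 29), (-22, 1)) = 36.2353
d((21, -3), (-22, 1)) = 43.1856

Closest pair: (-30, -1) and (-22, 1) with distance 8.2462

The closest pair is (-30, -1) and (-22, 1) with Euclidean distance 8.2462. For 8 points, brute-force pairwise comparison is shown above. For large n, the divide-and-conquer algorithm (sort by x, recurse on halves, check the dividing strip) achieves O(n log n).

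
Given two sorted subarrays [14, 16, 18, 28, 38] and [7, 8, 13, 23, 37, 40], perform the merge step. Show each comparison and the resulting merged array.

Merging process:

Compare 14 vs 7: take 7 from right. Merged: [7]
Compare 14 vs 8: take 8 from right. Merged: [7, 8]
Compare 14 vs 13: take 13 from right. Merged: [7, 8, 13]
Compare 14 vs 23: take 14 from left. Merged: [7, 8, 13, 14]
Compare 16 vs 23: take 16 from left. Merged: [7, 8, 13, 14, 16]
Compare 18 vs 23: take 18 from left. Merged: [7, 8, 13, 14, 16, 18]
Compare 28 vs 23: take 23 from right. Merged: [7, 8, 13, 14, 16, 18, 23]
Compare 28 vs 37: take 28 from left. Merged: [7, 8, 13, 14, 16, 18, 23, 28]
Compare 38 vs 37: take 37 from right. Merged: [7, 8, 13, 14, 16, 18, 23, 28, 37]
Compare 38 vs 40: take 38 from left. Merged: [7, 8, 13, 14, 16, 18, 23, 28, 37, 38]
Append remaining from right: [40]. Merged: [7, 8, 13, 14, 16, 18, 23, 28, 37, 38, 40]

Final merged array: [7, 8, 13, 14, 16, 18, 23, 28, 37, 38, 40]
Total comparisons: 10

The merged array is [7, 8, 13, 14, 16, 18, 23, 28, 37, 38, 40], requiring 10 comparisons. The merge step runs in O(n) time where n is the total number of elements.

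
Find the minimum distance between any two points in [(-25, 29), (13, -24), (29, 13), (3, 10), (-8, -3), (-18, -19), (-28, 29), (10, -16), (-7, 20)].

Computing all pairwise distances among 9 points:

d((-25, 29), (13, -24)) = 65.215
d((-25, 29), (29, 13)) = 56.3205
d((-25, 29), (3, 10)) = 33.8378
d((-25, 29), (-8, -3)) = 36.2353
d((-25, 29), (-18, -19)) = 48.5077
d((-25, 29), (-28, 29)) = 3.0 <-- minimum
d((-25, 29), (10, -16)) = 57.0088
d((-25, 29), (-7, 20)) = 20.1246
d((13, -24), (29, 13)) = 40.3113
d((13, -24), (3, 10)) = 35.4401
d((13, -24), (-8, -3)) = 29.6985
d((13, -24), (-18, -19)) = 31.4006
d((13, -24), (-28, 29)) = 67.0075
d((13, -24), (10, -16)) = 8.544
d((13, -24), (-7, 20)) = 48.3322
d((29, 13), (3, 10)) = 26.1725
d((29, 13), (-8, -3)) = 40.3113
d((29, 13), (-18, -19)) = 56.8595
d((29, 13), (-28, 29)) = 59.203
d((29, 13), (10, -16)) = 34.6699
d((29, 13), (-7, 20)) = 36.6742
d((3, 10), (-8, -3)) = 17.0294
d((3, 10), (-18, -19)) = 35.805
d((3, 10), (-28, 29)) = 36.3593
d((3, 10), (10, -16)) = 26.9258
d((3, 10), (-7, 20)) = 14.1421
d((-8, -3), (-18, -19)) = 18.868
d((-8, -3), (-28, 29)) = 37.7359
d((-8, -3), (10, -16)) = 22.2036
d((-8, -3), (-7, 20)) = 23.0217
d((-18, -19), (-28, 29)) = 49.0306
d((-18, -19), (10, -16)) = 28.1603
d((-18, -19), (-7, 20)) = 40.5216
d((-28, 29), (10, -16)) = 58.8982
d((-28, 29), (-7, 20)) = 22.8473
d((10, -16), (-7, 20)) = 39.8121

Closest pair: (-25, 29) and (-28, 29) with distance 3.0

The closest pair is (-25, 29) and (-28, 29) with Euclidean distance 3.0. For 9 points, brute-force pairwise comparison is shown above. For large n, the divide-and-conquer algorithm (sort by x, recurse on halves, check the dividing strip) achieves O(n log n).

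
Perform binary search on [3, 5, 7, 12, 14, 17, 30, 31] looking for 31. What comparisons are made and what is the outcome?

Binary search for 31 in [3, 5, 7, 12, 14, 17, 30, 31]:

lo=0, hi=7, mid=3, arr[mid]=12 -> 12 < 31, search right half
lo=4, hi=7, mid=5, arr[mid]=17 -> 17 < 31, search right half
lo=6, hi=7, mid=6, arr[mid]=30 -> 30 < 31, search right half
lo=7, hi=7, mid=7, arr[mid]=31 -> Found target at index 7!

Binary search finds 31 at index 7 after 4 comparisons. The search repeatedly halves the search space by comparing with the middle element.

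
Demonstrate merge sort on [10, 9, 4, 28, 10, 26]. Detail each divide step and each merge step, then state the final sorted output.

Merge sort trace:

Split: [10, 9, 4, 28, 10, 26] -> [10, 9, 4] and [28, 10, 26]
  Split: [10, 9, 4] -> [10] and [9, 4]
    Split: [9, 4] -> [9] and [4]
    Merge: [9] + [4] -> [4, 9]
  Merge: [10] + [4, 9] -> [4, 9, 10]
  Split: [28, 10, 26] -> [28] and [10, 26]
    Split: [10, 26] -> [10] and [26]
    Merge: [10] + [26] -> [10, 26]
  Merge: [28] + [10, 26] -> [10, 26, 28]
Merge: [4, 9, 10] + [10, 26, 28] -> [4, 9, 10, 10, 26, 28]

Final sorted array: [4, 9, 10, 10, 26, 28]

The merge sort proceeds by recursively splitting the array and merging sorted halves.
After all merges, the sorted array is [4, 9, 10, 10, 26, 28].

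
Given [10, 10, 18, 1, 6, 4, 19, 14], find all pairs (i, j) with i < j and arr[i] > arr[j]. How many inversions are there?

Finding inversions in [10, 10, 18, 1, 6, 4, 19, 14]:

(0, 3): arr[0]=10 > arr[3]=1
(0, 4): arr[0]=10 > arr[4]=6
(0, 5): arr[0]=10 > arr[5]=4
(1, 3): arr[1]=10 > arr[3]=1
(1, 4): arr[1]=10 > arr[4]=6
(1, 5): arr[1]=10 > arr[5]=4
(2, 3): arr[2]=18 > arr[3]=1
(2, 4): arr[2]=18 > arr[4]=6
(2, 5): arr[2]=18 > arr[5]=4
(2, 7): arr[2]=18 > arr[7]=14
(4, 5): arr[4]=6 > arr[5]=4
(6, 7): arr[6]=19 > arr[7]=14

Total inversions: 12

The array has 12 inversion(s): (0,3), (0,4), (0,5), (1,3), (1,4), (1,5), (2,3), (2,4), (2,5), (2,7), (4,5), (6,7). Each pair (i,j) satisfies i < j and arr[i] > arr[j].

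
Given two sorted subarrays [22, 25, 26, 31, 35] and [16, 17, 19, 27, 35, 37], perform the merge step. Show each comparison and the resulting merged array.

Merging process:

Compare 22 vs 16: take 16 from right. Merged: [16]
Compare 22 vs 17: take 17 from right. Merged: [16, 17]
Compare 22 vs 19: take 19 from right. Merged: [16, 17, 19]
Compare 22 vs 27: take 22 from left. Merged: [16, 17, 19, 22]
Compare 25 vs 27: take 25 from left. Merged: [16, 17, 19, 22, 25]
Compare 26 vs 27: take 26 from left. Merged: [16, 17, 19, 22, 25, 26]
Compare 31 vs 27: take 27 from right. Merged: [16, 17, 19, 22, 25, 26, 27]
Compare 31 vs 35: take 31 from left. Merged: [16, 17, 19, 22, 25, 26, 27, 31]
Compare 35 vs 35: take 35 from left. Merged: [16, 17, 19, 22, 25, 26, 27, 31, 35]
Append remaining from right: [35, 37]. Merged: [16, 17, 19, 22, 25, 26, 27, 31, 35, 35, 37]

Final merged array: [16, 17, 19, 22, 25, 26, 27, 31, 35, 35, 37]
Total comparisons: 9

The merged array is [16, 17, 19, 22, 25, 26, 27, 31, 35, 35, 37], requiring 9 comparisons. The merge step runs in O(n) time where n is the total number of elements.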